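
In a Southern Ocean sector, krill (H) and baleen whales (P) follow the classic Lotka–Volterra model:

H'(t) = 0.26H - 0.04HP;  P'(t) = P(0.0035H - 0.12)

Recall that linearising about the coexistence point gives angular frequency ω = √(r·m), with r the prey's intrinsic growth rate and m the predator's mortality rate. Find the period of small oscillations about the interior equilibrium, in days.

T ≈ 35.6 days

Here r = 0.26 and m = 0.12, so r·m = 0.0312.
ω = √0.0312 = 0.177 per day, hence T = 2π/ω ≈ 35.6 days.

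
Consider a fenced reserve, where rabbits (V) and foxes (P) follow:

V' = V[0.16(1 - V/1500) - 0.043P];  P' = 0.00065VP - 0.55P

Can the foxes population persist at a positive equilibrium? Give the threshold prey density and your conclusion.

The predator equation gives dP/dt > 0 only when V > 0.55/0.00065 = 846.
Without the predator, V → K = 1500. Since 1500 > 846, the predator can invade and persist.

Threshold V = 846; K > 846, so yes, the predator persists.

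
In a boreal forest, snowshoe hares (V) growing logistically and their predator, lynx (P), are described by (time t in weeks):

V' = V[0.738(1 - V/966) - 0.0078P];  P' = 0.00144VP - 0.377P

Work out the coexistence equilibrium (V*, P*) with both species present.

V* ≈ 262, P* ≈ 69

From dP/dt = 0 with P > 0: 0.00144V* = 0.377, so V* = 262.
Substitute into dV/dt = 0: 0.738(1 - 262/966) = 0.0078P*.
The bracket is 0.729, giving P* = 0.538/0.0078 = 69.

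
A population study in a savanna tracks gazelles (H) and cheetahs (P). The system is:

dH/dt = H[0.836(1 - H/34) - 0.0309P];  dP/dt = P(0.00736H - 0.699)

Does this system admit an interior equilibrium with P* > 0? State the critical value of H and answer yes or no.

The predator equation gives dP/dt > 0 only when H > 0.699/0.00736 = 95.
Without the predator, H → K = 34. Since 34 < 95, the predator cannot invade.

Threshold H = 95; K < 95, so no, the predator goes extinct.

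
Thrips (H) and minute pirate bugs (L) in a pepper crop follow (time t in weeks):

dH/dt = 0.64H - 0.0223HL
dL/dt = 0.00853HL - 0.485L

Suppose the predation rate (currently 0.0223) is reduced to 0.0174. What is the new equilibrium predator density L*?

L* ≈ 36.8

At the interior fixed point, setting dH/dt = 0 with H > 0 fixes L* = (prey growth rate)/(HL coefficient) — independent of the other coefficients.
With the change, L* = 0.64/0.0174 = 36.8; it rises from 28.7.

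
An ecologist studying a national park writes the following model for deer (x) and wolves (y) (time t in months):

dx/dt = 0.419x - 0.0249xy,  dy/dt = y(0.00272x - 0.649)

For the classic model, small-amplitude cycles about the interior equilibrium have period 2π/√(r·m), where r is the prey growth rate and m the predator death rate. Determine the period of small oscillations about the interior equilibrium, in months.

T ≈ 12 months

Here r = 0.419 and m = 0.649, so r·m = 0.272.
ω = √0.272 = 0.521 per month, hence T = 2π/ω ≈ 12 months.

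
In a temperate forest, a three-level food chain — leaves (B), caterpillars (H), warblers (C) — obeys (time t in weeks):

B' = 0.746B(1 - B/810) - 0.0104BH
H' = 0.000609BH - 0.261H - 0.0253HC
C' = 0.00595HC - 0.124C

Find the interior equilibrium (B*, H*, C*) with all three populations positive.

B* ≈ 575, H* ≈ 20.8, C* ≈ 3.52

From dC/dt = 0: 0.00595H* = 0.124, so H* = 20.8.
From dB/dt = 0: 0.746(1 - B*/810) = 0.0104·20.8, giving B* = 810·(1 - 0.291) = 575.
From dH/dt = 0: 0.000609·575 - 0.261 = 0.0253C*, so C* = 0.089/0.0253 = 3.52.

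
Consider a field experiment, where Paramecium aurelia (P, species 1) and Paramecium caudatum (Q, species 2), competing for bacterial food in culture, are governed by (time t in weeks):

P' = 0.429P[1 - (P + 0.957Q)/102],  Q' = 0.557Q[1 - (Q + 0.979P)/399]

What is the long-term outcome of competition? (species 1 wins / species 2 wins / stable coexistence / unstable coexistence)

Compare the nullcline intercepts: K1/α12 = 102/0.957 = 107 < K2 = 399; K2/α21 = 399/0.979 = 408 > K1 = 102.
Since the inequalities point opposite ways, species 2 can invade but species 1 cannot.

species 2 excludes species 1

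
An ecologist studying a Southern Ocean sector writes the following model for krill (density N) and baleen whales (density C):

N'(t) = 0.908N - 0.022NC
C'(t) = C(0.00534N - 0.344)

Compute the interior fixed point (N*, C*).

N* ≈ 64.4, C* ≈ 41.3

Set dC/dt = 0 with C > 0: 0.00534N - 0.344 = 0, so N* = 0.344/0.00534 = 64.4.
Set dN/dt = 0 with N > 0: 0.908 - 0.022C = 0, so C* = 0.908/0.022 = 41.3.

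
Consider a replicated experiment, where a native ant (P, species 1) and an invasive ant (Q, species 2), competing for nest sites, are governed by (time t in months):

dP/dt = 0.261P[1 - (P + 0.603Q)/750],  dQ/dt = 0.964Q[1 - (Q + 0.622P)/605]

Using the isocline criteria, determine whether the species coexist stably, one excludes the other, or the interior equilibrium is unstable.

Compare the nullcline intercepts: K1/α12 = 750/0.603 = 1240 > K2 = 605; K2/α21 = 605/0.622 = 973 > K1 = 750.
Since both inequalities hold, each species can invade when rare, so the interior equilibrium is stable.

stable coexistence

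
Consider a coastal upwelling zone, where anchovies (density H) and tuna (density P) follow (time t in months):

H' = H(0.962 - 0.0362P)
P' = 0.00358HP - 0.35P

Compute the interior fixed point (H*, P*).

Set dP/dt = 0 with P > 0: 0.00358H - 0.35 = 0, so H* = 0.35/0.00358 = 97.8.
Set dH/dt = 0 with H > 0: 0.962 - 0.0362P = 0, so P* = 0.962/0.0362 = 26.6.

H* ≈ 97.8, P* ≈ 26.6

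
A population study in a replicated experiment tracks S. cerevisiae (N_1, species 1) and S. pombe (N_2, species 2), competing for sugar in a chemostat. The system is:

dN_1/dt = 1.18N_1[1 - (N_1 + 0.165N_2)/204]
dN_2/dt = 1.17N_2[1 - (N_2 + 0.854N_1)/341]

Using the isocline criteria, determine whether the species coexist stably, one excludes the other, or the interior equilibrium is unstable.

Compare the nullcline intercepts: K1/α12 = 204/0.165 = 1240 > K2 = 341; K2/α21 = 341/0.854 = 399 > K1 = 204.
Since both inequalities hold, each species can invade when rare, so the interior equilibrium is stable.

stable coexistence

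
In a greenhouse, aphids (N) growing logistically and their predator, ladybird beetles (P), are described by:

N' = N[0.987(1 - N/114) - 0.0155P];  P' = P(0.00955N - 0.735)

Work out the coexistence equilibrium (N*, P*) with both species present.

N* ≈ 77, P* ≈ 20.7

From dP/dt = 0 with P > 0: 0.00955N* = 0.735, so N* = 77.
Substitute into dN/dt = 0: 0.987(1 - 77/114) = 0.0155P*.
The bracket is 0.325, giving P* = 0.321/0.0155 = 20.7.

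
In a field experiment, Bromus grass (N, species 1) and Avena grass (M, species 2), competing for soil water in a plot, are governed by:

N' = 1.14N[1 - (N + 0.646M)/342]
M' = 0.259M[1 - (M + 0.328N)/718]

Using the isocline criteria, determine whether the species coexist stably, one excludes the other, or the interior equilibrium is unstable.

Compare the nullcline intercepts: K1/α12 = 342/0.646 = 529 < K2 = 718; K2/α21 = 718/0.328 = 2190 > K1 = 342.
Since the inequalities point opposite ways, species 2 can invade but species 1 cannot.

species 2 excludes species 1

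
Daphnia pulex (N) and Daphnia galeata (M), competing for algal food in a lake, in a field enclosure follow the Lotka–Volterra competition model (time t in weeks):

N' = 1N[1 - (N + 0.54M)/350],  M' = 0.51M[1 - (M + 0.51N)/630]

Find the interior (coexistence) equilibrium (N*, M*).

Setting both brackets to zero gives the nullclines N + 0.54M = 350 and 0.51N + M = 630.
Substituting M = 630 - 0.51N into the first: N(1 - 0.54·0.51) = 350 - 0.54·630.
So N* = 9.8/0.725 = 13.5, and then M* = 630 - 0.51·13.5 = 623.

N* ≈ 13.5, M* ≈ 623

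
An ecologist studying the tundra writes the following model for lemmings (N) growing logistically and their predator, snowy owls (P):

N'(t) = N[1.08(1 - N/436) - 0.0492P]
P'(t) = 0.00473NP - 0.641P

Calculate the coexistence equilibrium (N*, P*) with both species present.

From dP/dt = 0 with P > 0: 0.00473N* = 0.641, so N* = 136.
Substitute into dN/dt = 0: 1.08(1 - 136/436) = 0.0492P*.
The bracket is 0.689, giving P* = 0.744/0.0492 = 15.1.

N* ≈ 136, P* ≈ 15.1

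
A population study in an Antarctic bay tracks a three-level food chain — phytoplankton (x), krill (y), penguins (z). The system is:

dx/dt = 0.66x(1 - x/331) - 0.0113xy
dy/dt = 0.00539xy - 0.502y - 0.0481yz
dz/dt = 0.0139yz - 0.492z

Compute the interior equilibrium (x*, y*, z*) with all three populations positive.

x* ≈ 130, y* ≈ 35.4, z* ≈ 4.18

From dz/dt = 0: 0.0139y* = 0.492, so y* = 35.4.
From dx/dt = 0: 0.66(1 - x*/331) = 0.0113·35.4, giving x* = 331·(1 - 0.606) = 130.
From dy/dt = 0: 0.00539·130 - 0.502 = 0.0481z*, so z* = 0.201/0.0481 = 4.18.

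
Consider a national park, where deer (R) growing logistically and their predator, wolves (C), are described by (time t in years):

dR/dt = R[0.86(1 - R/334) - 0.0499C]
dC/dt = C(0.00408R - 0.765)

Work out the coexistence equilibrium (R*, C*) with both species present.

From dC/dt = 0 with C > 0: 0.00408R* = 0.765, so R* = 188.
Substitute into dR/dt = 0: 0.86(1 - 188/334) = 0.0499C*.
The bracket is 0.439, giving C* = 0.377/0.0499 = 7.56.

R* ≈ 188, C* ≈ 7.56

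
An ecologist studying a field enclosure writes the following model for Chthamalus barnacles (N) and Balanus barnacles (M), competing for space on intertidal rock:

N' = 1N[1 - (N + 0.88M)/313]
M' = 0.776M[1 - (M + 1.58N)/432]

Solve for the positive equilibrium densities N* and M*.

Setting both brackets to zero gives the nullclines N + 0.88M = 313 and 1.58N + M = 432.
Substituting M = 432 - 1.58N into the first: N(1 - 0.88·1.58) = 313 - 0.88·432.
So N* = -67.2/-0.39 = 172, and then M* = 432 - 1.58·172 = 160.

N* ≈ 172, M* ≈ 160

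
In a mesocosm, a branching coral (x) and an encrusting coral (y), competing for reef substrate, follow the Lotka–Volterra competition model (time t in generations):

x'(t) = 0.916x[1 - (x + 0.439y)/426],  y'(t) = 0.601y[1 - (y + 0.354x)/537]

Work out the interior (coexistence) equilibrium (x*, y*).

x* ≈ 225, y* ≈ 457

Setting both brackets to zero gives the nullclines x + 0.439y = 426 and 0.354x + y = 537.
Substituting y = 537 - 0.354x into the first: x(1 - 0.439·0.354) = 426 - 0.439·537.
So x* = 190/0.845 = 225, and then y* = 537 - 0.354·225 = 457.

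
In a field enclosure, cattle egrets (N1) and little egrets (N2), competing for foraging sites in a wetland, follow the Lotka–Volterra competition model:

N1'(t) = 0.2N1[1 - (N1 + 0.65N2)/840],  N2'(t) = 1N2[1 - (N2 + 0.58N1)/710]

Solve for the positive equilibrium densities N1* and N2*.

Setting both brackets to zero gives the nullclines N1 + 0.65N2 = 840 and 0.58N1 + N2 = 710.
Substituting N2 = 710 - 0.58N1 into the first: N1(1 - 0.65·0.58) = 840 - 0.65·710.
So N1* = 378/0.623 = 608, and then N2* = 710 - 0.58·608 = 358.

N1* ≈ 608, N2* ≈ 358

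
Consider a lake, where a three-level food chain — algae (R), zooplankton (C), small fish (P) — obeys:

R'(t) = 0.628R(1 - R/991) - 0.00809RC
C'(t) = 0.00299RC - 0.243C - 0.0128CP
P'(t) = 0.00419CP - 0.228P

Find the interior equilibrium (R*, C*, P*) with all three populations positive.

R* ≈ 296, C* ≈ 54.4, P* ≈ 50.2

From dP/dt = 0: 0.00419C* = 0.228, so C* = 54.4.
From dR/dt = 0: 0.628(1 - R*/991) = 0.00809·54.4, giving R* = 991·(1 - 0.701) = 296.
From dC/dt = 0: 0.00299·296 - 0.243 = 0.0128P*, so P* = 0.643/0.0128 = 50.2.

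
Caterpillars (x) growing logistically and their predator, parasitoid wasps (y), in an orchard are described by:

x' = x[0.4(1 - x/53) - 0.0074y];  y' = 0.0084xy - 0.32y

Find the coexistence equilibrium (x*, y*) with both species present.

x* ≈ 38.1, y* ≈ 15.2

From dy/dt = 0 with y > 0: 0.0084x* = 0.32, so x* = 38.1.
Substitute into dx/dt = 0: 0.4(1 - 38.1/53) = 0.0074y*.
The bracket is 0.281, giving y* = 0.112/0.0074 = 15.2.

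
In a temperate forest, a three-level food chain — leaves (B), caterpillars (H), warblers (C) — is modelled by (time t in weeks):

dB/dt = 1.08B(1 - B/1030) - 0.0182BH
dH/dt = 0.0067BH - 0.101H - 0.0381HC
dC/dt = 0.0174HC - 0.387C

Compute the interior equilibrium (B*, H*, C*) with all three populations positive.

B* ≈ 644, H* ≈ 22.2, C* ≈ 111

From dC/dt = 0: 0.0174H* = 0.387, so H* = 22.2.
From dB/dt = 0: 1.08(1 - B*/1030) = 0.0182·22.2, giving B* = 1030·(1 - 0.375) = 644.
From dH/dt = 0: 0.0067·644 - 0.101 = 0.0381C*, so C* = 4.21/0.0381 = 111.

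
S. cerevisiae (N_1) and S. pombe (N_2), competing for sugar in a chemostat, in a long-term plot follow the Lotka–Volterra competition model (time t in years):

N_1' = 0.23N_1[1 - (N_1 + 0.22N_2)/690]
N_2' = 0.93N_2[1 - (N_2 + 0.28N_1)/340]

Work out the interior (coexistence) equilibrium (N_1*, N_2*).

N_1* ≈ 656, N_2* ≈ 156

Setting both brackets to zero gives the nullclines N_1 + 0.22N_2 = 690 and 0.28N_1 + N_2 = 340.
Substituting N_2 = 340 - 0.28N_1 into the first: N_1(1 - 0.22·0.28) = 690 - 0.22·340.
So N_1* = 615/0.938 = 656, and then N_2* = 340 - 0.28·656 = 156.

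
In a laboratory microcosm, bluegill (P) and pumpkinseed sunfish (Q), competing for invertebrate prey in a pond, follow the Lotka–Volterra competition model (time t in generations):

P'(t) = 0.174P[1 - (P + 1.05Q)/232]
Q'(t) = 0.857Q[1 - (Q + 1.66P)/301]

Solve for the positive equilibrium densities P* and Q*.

Setting both brackets to zero gives the nullclines P + 1.05Q = 232 and 1.66P + Q = 301.
Substituting Q = 301 - 1.66P into the first: P(1 - 1.05·1.66) = 232 - 1.05·301.
So P* = -84.1/-0.743 = 113, and then Q* = 301 - 1.66·113 = 113.

P* ≈ 113, Q* ≈ 113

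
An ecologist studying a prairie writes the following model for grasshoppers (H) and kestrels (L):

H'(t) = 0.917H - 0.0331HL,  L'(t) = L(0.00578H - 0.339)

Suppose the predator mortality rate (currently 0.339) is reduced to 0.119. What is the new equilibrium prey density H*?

At the interior fixed point, setting dL/dt = 0 with L > 0 fixes H* = (predator death rate)/(HL coefficient) — independent of the other coefficients.
With the change, H* = 0.119/0.00578 = 20.6; it falls from 58.7.

H* ≈ 20.6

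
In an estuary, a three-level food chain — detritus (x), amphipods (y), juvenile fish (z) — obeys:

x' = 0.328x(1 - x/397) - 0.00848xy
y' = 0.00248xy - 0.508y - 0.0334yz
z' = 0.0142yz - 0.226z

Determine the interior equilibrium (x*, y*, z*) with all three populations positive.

x* ≈ 234, y* ≈ 15.9, z* ≈ 2.14

From dz/dt = 0: 0.0142y* = 0.226, so y* = 15.9.
From dx/dt = 0: 0.328(1 - x*/397) = 0.00848·15.9, giving x* = 397·(1 - 0.411) = 234.
From dy/dt = 0: 0.00248·234 - 0.508 = 0.0334z*, so z* = 0.0714/0.0334 = 2.14.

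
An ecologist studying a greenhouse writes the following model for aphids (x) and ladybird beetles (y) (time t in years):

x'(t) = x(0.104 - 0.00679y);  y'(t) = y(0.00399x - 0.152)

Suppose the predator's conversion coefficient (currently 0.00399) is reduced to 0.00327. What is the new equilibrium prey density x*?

At the interior fixed point, setting dy/dt = 0 with y > 0 fixes x* = (predator death rate)/(xy coefficient) — independent of the other coefficients.
With the change, x* = 0.152/0.00327 = 46.5; it rises from 38.1.

x* ≈ 46.5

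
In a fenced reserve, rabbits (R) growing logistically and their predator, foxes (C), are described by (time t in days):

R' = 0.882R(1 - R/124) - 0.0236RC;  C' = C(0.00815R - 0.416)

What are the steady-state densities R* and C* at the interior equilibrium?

R* ≈ 51, C* ≈ 22

From dC/dt = 0 with C > 0: 0.00815R* = 0.416, so R* = 51.
Substitute into dR/dt = 0: 0.882(1 - 51/124) = 0.0236C*.
The bracket is 0.588, giving C* = 0.519/0.0236 = 22.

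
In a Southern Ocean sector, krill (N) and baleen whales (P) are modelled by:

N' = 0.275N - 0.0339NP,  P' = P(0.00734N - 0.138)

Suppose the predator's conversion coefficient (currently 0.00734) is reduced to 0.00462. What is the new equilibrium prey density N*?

At the interior fixed point, setting dP/dt = 0 with P > 0 fixes N* = (predator death rate)/(NP coefficient) — independent of the other coefficients.
With the change, N* = 0.138/0.00462 = 29.9; it rises from 18.8.

N* ≈ 29.9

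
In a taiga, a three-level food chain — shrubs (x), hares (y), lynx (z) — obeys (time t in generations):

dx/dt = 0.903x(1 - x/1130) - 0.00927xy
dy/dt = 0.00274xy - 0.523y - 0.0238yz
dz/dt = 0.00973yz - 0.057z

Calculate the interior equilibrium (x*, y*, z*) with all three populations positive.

From dz/dt = 0: 0.00973y* = 0.057, so y* = 5.86.
From dx/dt = 0: 0.903(1 - x*/1130) = 0.00927·5.86, giving x* = 1130·(1 - 0.0601) = 1060.
From dy/dt = 0: 0.00274·1060 - 0.523 = 0.0238z*, so z* = 2.39/0.0238 = 100.

x* ≈ 1060, y* ≈ 5.86, z* ≈ 100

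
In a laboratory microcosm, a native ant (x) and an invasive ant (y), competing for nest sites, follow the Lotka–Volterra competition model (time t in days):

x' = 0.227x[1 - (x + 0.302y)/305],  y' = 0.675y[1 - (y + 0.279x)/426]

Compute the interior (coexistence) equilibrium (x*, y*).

x* ≈ 193, y* ≈ 372

Setting both brackets to zero gives the nullclines x + 0.302y = 305 and 0.279x + y = 426.
Substituting y = 426 - 0.279x into the first: x(1 - 0.302·0.279) = 305 - 0.302·426.
So x* = 176/0.916 = 193, and then y* = 426 - 0.279·193 = 372.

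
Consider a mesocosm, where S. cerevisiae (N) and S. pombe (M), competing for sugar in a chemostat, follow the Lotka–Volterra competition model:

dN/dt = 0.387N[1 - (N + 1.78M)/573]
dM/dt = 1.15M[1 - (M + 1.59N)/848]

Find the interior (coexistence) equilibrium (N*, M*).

N* ≈ 512, M* ≈ 34.5

Setting both brackets to zero gives the nullclines N + 1.78M = 573 and 1.59N + M = 848.
Substituting M = 848 - 1.59N into the first: N(1 - 1.78·1.59) = 573 - 1.78·848.
So N* = -936/-1.83 = 512, and then M* = 848 - 1.59·512 = 34.5.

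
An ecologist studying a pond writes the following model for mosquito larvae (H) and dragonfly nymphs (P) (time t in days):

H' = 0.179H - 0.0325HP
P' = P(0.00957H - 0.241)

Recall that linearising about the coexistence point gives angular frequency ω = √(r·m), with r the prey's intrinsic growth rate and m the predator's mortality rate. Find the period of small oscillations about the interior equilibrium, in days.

Here r = 0.179 and m = 0.241, so r·m = 0.0431.
ω = √0.0431 = 0.208 per day, hence T = 2π/ω ≈ 30.3 days.

T ≈ 30.3 days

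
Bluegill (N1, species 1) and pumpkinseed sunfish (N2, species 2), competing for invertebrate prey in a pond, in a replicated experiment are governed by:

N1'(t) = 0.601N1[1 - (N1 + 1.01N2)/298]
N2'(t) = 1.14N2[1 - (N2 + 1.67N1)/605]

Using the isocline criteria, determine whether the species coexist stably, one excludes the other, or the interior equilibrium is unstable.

Compare the nullcline intercepts: K1/α12 = 298/1.01 = 295 < K2 = 605; K2/α21 = 605/1.67 = 362 > K1 = 298.
Since the inequalities point opposite ways, species 2 can invade but species 1 cannot.

species 2 excludes species 1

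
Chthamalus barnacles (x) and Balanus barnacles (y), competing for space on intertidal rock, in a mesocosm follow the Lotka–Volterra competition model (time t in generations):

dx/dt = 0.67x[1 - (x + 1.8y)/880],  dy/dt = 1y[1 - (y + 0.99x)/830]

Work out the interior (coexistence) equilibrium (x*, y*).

x* ≈ 785, y* ≈ 52.7

Setting both brackets to zero gives the nullclines x + 1.8y = 880 and 0.99x + y = 830.
Substituting y = 830 - 0.99x into the first: x(1 - 1.8·0.99) = 880 - 1.8·830.
So x* = -614/-0.782 = 785, and then y* = 830 - 0.99·785 = 52.7.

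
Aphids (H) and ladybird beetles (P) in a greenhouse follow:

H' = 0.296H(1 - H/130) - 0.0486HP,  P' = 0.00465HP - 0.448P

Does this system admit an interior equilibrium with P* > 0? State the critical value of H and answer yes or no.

Threshold H = 96.3; K > 96.3, so yes, the predator persists.

The predator equation gives dP/dt > 0 only when H > 0.448/0.00465 = 96.3.
Without the predator, H → K = 130. Since 130 > 96.3, the predator can invade and persist.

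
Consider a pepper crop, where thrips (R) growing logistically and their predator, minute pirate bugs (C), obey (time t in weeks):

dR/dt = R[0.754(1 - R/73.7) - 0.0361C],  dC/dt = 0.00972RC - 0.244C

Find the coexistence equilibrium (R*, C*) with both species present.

From dC/dt = 0 with C > 0: 0.00972R* = 0.244, so R* = 25.1.
Substitute into dR/dt = 0: 0.754(1 - 25.1/73.7) = 0.0361C*.
The bracket is 0.659, giving C* = 0.497/0.0361 = 13.8.

R* ≈ 25.1, C* ≈ 13.8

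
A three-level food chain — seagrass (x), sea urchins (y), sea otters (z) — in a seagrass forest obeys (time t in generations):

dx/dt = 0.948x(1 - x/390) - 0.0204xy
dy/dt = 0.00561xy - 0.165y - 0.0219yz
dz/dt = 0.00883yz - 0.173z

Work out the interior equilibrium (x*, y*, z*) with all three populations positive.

From dz/dt = 0: 0.00883y* = 0.173, so y* = 19.6.
From dx/dt = 0: 0.948(1 - x*/390) = 0.0204·19.6, giving x* = 390·(1 - 0.422) = 226.
From dy/dt = 0: 0.00561·226 - 0.165 = 0.0219z*, so z* = 1.1/0.0219 = 50.2.

x* ≈ 226, y* ≈ 19.6, z* ≈ 50.2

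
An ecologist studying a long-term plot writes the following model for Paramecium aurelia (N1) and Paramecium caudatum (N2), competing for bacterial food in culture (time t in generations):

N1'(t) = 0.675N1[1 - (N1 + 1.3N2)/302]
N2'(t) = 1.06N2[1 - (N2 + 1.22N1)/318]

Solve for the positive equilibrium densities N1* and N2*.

N1* ≈ 190, N2* ≈ 86.1

Setting both brackets to zero gives the nullclines N1 + 1.3N2 = 302 and 1.22N1 + N2 = 318.
Substituting N2 = 318 - 1.22N1 into the first: N1(1 - 1.3·1.22) = 302 - 1.3·318.
So N1* = -111/-0.586 = 190, and then N2* = 318 - 1.22·190 = 86.1.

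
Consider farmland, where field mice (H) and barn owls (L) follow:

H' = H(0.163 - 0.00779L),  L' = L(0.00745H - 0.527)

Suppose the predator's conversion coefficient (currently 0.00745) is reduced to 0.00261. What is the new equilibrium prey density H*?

H* ≈ 202

At the interior fixed point, setting dL/dt = 0 with L > 0 fixes H* = (predator death rate)/(HL coefficient) — independent of the other coefficients.
With the change, H* = 0.527/0.00261 = 202; it rises from 70.7.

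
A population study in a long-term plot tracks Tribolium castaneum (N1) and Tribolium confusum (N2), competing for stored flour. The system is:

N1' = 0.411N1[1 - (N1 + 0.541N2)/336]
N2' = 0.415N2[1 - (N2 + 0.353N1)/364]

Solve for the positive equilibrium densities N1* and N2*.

Setting both brackets to zero gives the nullclines N1 + 0.541N2 = 336 and 0.353N1 + N2 = 364.
Substituting N2 = 364 - 0.353N1 into the first: N1(1 - 0.541·0.353) = 336 - 0.541·364.
So N1* = 139/0.809 = 172, and then N2* = 364 - 0.353·172 = 303.

N1* ≈ 172, N2* ≈ 303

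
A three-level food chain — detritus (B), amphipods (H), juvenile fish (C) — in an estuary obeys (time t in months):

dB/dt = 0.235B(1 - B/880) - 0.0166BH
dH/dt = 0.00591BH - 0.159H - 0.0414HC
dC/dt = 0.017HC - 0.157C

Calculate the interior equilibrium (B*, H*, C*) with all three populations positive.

From dC/dt = 0: 0.017H* = 0.157, so H* = 9.24.
From dB/dt = 0: 0.235(1 - B*/880) = 0.0166·9.24, giving B* = 880·(1 - 0.652) = 306.
From dH/dt = 0: 0.00591·306 - 0.159 = 0.0414C*, so C* = 1.65/0.0414 = 39.8.

B* ≈ 306, H* ≈ 9.24, C* ≈ 39.8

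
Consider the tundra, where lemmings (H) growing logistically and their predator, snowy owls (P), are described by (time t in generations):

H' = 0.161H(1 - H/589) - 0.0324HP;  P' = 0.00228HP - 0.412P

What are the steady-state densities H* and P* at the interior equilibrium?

H* ≈ 181, P* ≈ 3.44

From dP/dt = 0 with P > 0: 0.00228H* = 0.412, so H* = 181.
Substitute into dH/dt = 0: 0.161(1 - 181/589) = 0.0324P*.
The bracket is 0.693, giving P* = 0.112/0.0324 = 3.44.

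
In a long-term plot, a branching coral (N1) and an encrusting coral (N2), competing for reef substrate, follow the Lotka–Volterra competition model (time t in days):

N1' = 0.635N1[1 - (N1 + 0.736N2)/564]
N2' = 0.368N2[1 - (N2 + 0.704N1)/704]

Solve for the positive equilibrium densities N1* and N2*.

Setting both brackets to zero gives the nullclines N1 + 0.736N2 = 564 and 0.704N1 + N2 = 704.
Substituting N2 = 704 - 0.704N1 into the first: N1(1 - 0.736·0.704) = 564 - 0.736·704.
So N1* = 45.9/0.482 = 95.2, and then N2* = 704 - 0.704·95.2 = 637.

N1* ≈ 95.2, N2* ≈ 637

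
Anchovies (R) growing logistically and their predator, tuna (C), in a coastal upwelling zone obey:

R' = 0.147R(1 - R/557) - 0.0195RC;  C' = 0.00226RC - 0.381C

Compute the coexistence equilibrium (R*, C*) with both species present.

R* ≈ 169, C* ≈ 5.26

From dC/dt = 0 with C > 0: 0.00226R* = 0.381, so R* = 169.
Substitute into dR/dt = 0: 0.147(1 - 169/557) = 0.0195C*.
The bracket is 0.697, giving C* = 0.103/0.0195 = 5.26.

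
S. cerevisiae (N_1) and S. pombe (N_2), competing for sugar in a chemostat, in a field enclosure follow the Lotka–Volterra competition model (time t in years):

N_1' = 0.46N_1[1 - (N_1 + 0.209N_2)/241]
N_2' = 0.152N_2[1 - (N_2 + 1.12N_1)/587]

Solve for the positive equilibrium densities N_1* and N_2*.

Setting both brackets to zero gives the nullclines N_1 + 0.209N_2 = 241 and 1.12N_1 + N_2 = 587.
Substituting N_2 = 587 - 1.12N_1 into the first: N_1(1 - 0.209·1.12) = 241 - 0.209·587.
So N_1* = 118/0.766 = 154, and then N_2* = 587 - 1.12·154 = 414.

N_1* ≈ 154, N_2* ≈ 414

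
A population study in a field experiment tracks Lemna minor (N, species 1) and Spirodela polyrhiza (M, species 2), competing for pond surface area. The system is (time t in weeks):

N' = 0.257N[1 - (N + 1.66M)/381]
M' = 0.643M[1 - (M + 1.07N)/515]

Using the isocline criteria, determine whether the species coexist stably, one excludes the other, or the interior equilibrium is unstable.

species 2 excludes species 1

Compare the nullcline intercepts: K1/α12 = 381/1.66 = 230 < K2 = 515; K2/α21 = 515/1.07 = 481 > K1 = 381.
Since the inequalities point opposite ways, species 2 can invade but species 1 cannot.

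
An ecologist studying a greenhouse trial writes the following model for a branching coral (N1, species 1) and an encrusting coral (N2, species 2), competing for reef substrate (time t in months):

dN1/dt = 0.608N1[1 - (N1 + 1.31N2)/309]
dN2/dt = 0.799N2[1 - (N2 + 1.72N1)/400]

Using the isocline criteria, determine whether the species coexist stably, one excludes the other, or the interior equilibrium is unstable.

unstable coexistence (outcome depends on initial conditions)

Compare the nullcline intercepts: K1/α12 = 309/1.31 = 236 < K2 = 400; K2/α21 = 400/1.72 = 233 < K1 = 309.
Since both are reversed, neither can invade when rare; the interior point is a saddle.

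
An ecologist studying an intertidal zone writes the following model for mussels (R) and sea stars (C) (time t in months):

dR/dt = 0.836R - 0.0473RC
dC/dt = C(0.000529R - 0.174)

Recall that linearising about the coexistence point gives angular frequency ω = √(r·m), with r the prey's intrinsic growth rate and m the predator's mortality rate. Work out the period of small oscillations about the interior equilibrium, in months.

Here r = 0.836 and m = 0.174, so r·m = 0.145.
ω = √0.145 = 0.381 per month, hence T = 2π/ω ≈ 16.5 months.

T ≈ 16.5 months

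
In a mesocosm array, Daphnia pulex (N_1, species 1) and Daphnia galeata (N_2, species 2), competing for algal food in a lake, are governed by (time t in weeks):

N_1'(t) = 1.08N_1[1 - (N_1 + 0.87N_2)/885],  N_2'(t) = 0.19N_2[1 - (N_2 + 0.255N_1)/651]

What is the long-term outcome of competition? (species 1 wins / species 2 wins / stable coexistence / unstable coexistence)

stable coexistence

Compare the nullcline intercepts: K1/α12 = 885/0.87 = 1020 > K2 = 651; K2/α21 = 651/0.255 = 2550 > K1 = 885.
Since both inequalities hold, each species can invade when rare, so the interior equilibrium is stable.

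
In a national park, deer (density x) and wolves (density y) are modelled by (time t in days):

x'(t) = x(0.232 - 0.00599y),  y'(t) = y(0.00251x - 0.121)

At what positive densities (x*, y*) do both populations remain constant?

Set dy/dt = 0 with y > 0: 0.00251x - 0.121 = 0, so x* = 0.121/0.00251 = 48.2.
Set dx/dt = 0 with x > 0: 0.232 - 0.00599y = 0, so y* = 0.232/0.00599 = 38.7.

x* ≈ 48.2, y* ≈ 38.7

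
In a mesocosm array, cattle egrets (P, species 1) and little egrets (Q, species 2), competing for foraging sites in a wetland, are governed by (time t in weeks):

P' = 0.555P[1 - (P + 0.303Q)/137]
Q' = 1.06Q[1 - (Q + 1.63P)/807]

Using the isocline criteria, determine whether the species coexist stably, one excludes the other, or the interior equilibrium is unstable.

species 2 excludes species 1

Compare the nullcline intercepts: K1/α12 = 137/0.303 = 452 < K2 = 807; K2/α21 = 807/1.63 = 495 > K1 = 137.
Since the inequalities point opposite ways, species 2 can invade but species 1 cannot.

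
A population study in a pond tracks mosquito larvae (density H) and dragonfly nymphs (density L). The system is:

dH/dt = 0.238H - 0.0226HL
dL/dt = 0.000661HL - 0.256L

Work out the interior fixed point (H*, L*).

H* ≈ 387, L* ≈ 10.5

Set dL/dt = 0 with L > 0: 0.000661H - 0.256 = 0, so H* = 0.256/0.000661 = 387.
Set dH/dt = 0 with H > 0: 0.238 - 0.0226L = 0, so L* = 0.238/0.0226 = 10.5.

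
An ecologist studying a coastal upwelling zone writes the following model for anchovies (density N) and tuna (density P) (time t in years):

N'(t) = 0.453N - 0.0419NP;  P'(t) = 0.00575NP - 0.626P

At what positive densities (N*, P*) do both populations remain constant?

Set dP/dt = 0 with P > 0: 0.00575N - 0.626 = 0, so N* = 0.626/0.00575 = 109.
Set dN/dt = 0 with N > 0: 0.453 - 0.0419P = 0, so P* = 0.453/0.0419 = 10.8.

N* ≈ 109, P* ≈ 10.8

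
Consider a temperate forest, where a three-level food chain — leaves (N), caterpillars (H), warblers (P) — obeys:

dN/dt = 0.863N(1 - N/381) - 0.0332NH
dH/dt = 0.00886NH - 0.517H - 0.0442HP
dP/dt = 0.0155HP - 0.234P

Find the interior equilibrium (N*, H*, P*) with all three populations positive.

From dP/dt = 0: 0.0155H* = 0.234, so H* = 15.1.
From dN/dt = 0: 0.863(1 - N*/381) = 0.0332·15.1, giving N* = 381·(1 - 0.581) = 160.
From dH/dt = 0: 0.00886·160 - 0.517 = 0.0442P*, so P* = 0.898/0.0442 = 20.3.

N* ≈ 160, H* ≈ 15.1, P* ≈ 20.3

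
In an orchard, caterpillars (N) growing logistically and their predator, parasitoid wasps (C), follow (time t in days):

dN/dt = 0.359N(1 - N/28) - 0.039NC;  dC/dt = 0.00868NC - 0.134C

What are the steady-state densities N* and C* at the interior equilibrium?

From dC/dt = 0 with C > 0: 0.00868N* = 0.134, so N* = 15.4.
Substitute into dN/dt = 0: 0.359(1 - 15.4/28) = 0.039C*.
The bracket is 0.449, giving C* = 0.161/0.039 = 4.13.

N* ≈ 15.4, C* ≈ 4.13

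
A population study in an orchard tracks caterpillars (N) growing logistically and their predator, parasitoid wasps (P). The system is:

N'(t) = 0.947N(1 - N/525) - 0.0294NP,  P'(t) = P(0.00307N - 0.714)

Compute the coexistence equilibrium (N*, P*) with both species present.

N* ≈ 233, P* ≈ 17.9

From dP/dt = 0 with P > 0: 0.00307N* = 0.714, so N* = 233.
Substitute into dN/dt = 0: 0.947(1 - 233/525) = 0.0294P*.
The bracket is 0.557, giving P* = 0.527/0.0294 = 17.9.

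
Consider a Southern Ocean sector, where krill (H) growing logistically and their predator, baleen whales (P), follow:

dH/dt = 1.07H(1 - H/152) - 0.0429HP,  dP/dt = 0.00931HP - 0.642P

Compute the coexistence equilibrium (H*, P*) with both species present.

From dP/dt = 0 with P > 0: 0.00931H* = 0.642, so H* = 69.
Substitute into dH/dt = 0: 1.07(1 - 69/152) = 0.0429P*.
The bracket is 0.546, giving P* = 0.585/0.0429 = 13.6.

H* ≈ 69, P* ≈ 13.6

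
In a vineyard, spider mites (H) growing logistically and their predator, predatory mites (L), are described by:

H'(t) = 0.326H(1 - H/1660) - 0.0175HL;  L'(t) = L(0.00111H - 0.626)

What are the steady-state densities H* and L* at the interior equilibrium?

From dL/dt = 0 with L > 0: 0.00111H* = 0.626, so H* = 564.
Substitute into dH/dt = 0: 0.326(1 - 564/1660) = 0.0175L*.
The bracket is 0.66, giving L* = 0.215/0.0175 = 12.3.

H* ≈ 564, L* ≈ 12.3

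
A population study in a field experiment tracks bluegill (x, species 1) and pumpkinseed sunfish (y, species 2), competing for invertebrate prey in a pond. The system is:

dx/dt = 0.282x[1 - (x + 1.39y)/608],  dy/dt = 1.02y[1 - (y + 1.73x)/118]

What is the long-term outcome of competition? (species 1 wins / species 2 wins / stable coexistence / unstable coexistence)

species 1 excludes species 2

Compare the nullcline intercepts: K1/α12 = 608/1.39 = 437 > K2 = 118; K2/α21 = 118/1.73 = 68.2 < K1 = 608.
Since the inequalities point opposite ways, species 1 can invade but species 2 cannot.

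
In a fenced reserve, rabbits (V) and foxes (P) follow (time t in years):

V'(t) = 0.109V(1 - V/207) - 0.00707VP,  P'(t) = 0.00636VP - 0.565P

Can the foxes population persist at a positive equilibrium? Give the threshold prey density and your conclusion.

Threshold V = 88.8; K > 88.8, so yes, the predator persists.

The predator equation gives dP/dt > 0 only when V > 0.565/0.00636 = 88.8.
Without the predator, V → K = 207. Since 207 > 88.8, the predator can invade and persist.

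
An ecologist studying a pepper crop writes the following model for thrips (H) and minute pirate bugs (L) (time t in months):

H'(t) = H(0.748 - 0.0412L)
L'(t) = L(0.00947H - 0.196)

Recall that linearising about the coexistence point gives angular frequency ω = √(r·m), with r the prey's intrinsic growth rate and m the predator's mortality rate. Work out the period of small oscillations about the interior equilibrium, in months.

T ≈ 16.4 months

Here r = 0.748 and m = 0.196, so r·m = 0.147.
ω = √0.147 = 0.383 per month, hence T = 2π/ω ≈ 16.4 months.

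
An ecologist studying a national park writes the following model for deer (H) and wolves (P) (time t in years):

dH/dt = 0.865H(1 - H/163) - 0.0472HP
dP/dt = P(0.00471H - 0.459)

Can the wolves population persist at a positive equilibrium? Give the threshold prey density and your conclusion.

Threshold H = 97.5; K > 97.5, so yes, the predator persists.

The predator equation gives dP/dt > 0 only when H > 0.459/0.00471 = 97.5.
Without the predator, H → K = 163. Since 163 > 97.5, the predator can invade and persist.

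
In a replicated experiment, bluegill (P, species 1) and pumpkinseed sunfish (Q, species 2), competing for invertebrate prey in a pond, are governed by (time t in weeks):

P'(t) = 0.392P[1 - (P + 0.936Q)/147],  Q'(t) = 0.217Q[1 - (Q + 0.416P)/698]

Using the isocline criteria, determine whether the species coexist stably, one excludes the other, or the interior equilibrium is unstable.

species 2 excludes species 1

Compare the nullcline intercepts: K1/α12 = 147/0.936 = 157 < K2 = 698; K2/α21 = 698/0.416 = 1680 > K1 = 147.
Since the inequalities point opposite ways, species 2 can invade but species 1 cannot.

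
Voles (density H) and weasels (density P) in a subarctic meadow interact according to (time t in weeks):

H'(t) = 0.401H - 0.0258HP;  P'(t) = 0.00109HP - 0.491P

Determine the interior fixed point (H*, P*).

H* ≈ 450, P* ≈ 15.5

Set dP/dt = 0 with P > 0: 0.00109H - 0.491 = 0, so H* = 0.491/0.00109 = 450.
Set dH/dt = 0 with H > 0: 0.401 - 0.0258P = 0, so P* = 0.401/0.0258 = 15.5.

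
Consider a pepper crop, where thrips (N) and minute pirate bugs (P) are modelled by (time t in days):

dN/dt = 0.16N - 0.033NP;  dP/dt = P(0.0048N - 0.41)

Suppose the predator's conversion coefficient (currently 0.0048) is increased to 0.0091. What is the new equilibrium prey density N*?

N* ≈ 45.1

At the interior fixed point, setting dP/dt = 0 with P > 0 fixes N* = (predator death rate)/(NP coefficient) — independent of the other coefficients.
With the change, N* = 0.41/0.0091 = 45.1; it falls from 85.4.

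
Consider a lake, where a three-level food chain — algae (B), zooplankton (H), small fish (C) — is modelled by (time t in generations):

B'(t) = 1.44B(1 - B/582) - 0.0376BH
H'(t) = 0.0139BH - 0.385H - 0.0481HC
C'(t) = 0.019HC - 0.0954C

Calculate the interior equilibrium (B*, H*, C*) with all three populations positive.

B* ≈ 506, H* ≈ 5.02, C* ≈ 138

From dC/dt = 0: 0.019H* = 0.0954, so H* = 5.02.
From dB/dt = 0: 1.44(1 - B*/582) = 0.0376·5.02, giving B* = 582·(1 - 0.131) = 506.
From dH/dt = 0: 0.0139·506 - 0.385 = 0.0481C*, so C* = 6.64/0.0481 = 138.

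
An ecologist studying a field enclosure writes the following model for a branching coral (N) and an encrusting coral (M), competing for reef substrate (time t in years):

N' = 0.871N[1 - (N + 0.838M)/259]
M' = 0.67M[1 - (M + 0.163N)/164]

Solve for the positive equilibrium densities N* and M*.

N* ≈ 141, M* ≈ 141

Setting both brackets to zero gives the nullclines N + 0.838M = 259 and 0.163N + M = 164.
Substituting M = 164 - 0.163N into the first: N(1 - 0.838·0.163) = 259 - 0.838·164.
So N* = 122/0.863 = 141, and then M* = 164 - 0.163·141 = 141.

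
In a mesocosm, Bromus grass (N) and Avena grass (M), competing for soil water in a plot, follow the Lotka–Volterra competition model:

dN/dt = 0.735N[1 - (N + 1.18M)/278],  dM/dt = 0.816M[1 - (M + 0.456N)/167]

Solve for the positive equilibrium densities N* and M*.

N* ≈ 175, M* ≈ 87.1

Setting both brackets to zero gives the nullclines N + 1.18M = 278 and 0.456N + M = 167.
Substituting M = 167 - 0.456N into the first: N(1 - 1.18·0.456) = 278 - 1.18·167.
So N* = 80.9/0.462 = 175, and then M* = 167 - 0.456·175 = 87.1.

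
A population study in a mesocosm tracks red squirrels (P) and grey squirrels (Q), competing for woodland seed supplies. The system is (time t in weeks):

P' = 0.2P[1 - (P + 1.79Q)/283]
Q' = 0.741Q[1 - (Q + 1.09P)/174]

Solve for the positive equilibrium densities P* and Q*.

Setting both brackets to zero gives the nullclines P + 1.79Q = 283 and 1.09P + Q = 174.
Substituting Q = 174 - 1.09P into the first: P(1 - 1.79·1.09) = 283 - 1.79·174.
So P* = -28.5/-0.951 = 29.9, and then Q* = 174 - 1.09·29.9 = 141.

P* ≈ 29.9, Q* ≈ 141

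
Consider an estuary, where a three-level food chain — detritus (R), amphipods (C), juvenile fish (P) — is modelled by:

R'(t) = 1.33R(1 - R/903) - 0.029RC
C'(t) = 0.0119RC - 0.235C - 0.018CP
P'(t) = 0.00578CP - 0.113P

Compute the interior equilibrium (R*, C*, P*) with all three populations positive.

From dP/dt = 0: 0.00578C* = 0.113, so C* = 19.6.
From dR/dt = 0: 1.33(1 - R*/903) = 0.029·19.6, giving R* = 903·(1 - 0.426) = 518.
From dC/dt = 0: 0.0119·518 - 0.235 = 0.018P*, so P* = 5.93/0.018 = 329.

R* ≈ 518, C* ≈ 19.6, P* ≈ 329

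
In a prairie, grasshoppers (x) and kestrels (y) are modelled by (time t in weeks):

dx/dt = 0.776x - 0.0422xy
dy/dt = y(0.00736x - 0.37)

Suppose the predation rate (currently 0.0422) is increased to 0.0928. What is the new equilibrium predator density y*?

At the interior fixed point, setting dx/dt = 0 with x > 0 fixes y* = (prey growth rate)/(xy coefficient) — independent of the other coefficients.
With the change, y* = 0.776/0.0928 = 8.36; it falls from 18.4.

y* ≈ 8.36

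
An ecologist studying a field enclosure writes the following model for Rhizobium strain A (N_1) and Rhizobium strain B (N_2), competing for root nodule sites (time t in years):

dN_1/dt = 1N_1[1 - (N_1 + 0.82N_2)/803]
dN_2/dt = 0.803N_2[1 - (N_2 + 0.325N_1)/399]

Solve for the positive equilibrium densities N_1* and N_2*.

N_1* ≈ 649, N_2* ≈ 188

Setting both brackets to zero gives the nullclines N_1 + 0.82N_2 = 803 and 0.325N_1 + N_2 = 399.
Substituting N_2 = 399 - 0.325N_1 into the first: N_1(1 - 0.82·0.325) = 803 - 0.82·399.
So N_1* = 476/0.734 = 649, and then N_2* = 399 - 0.325·649 = 188.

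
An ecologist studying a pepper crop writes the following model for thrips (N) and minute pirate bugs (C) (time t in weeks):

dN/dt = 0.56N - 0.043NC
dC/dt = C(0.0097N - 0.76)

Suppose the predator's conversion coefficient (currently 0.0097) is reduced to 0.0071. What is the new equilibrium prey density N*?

At the interior fixed point, setting dC/dt = 0 with C > 0 fixes N* = (predator death rate)/(NC coefficient) — independent of the other coefficients.
With the change, N* = 0.76/0.0071 = 107; it rises from 78.4.

N* ≈ 107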